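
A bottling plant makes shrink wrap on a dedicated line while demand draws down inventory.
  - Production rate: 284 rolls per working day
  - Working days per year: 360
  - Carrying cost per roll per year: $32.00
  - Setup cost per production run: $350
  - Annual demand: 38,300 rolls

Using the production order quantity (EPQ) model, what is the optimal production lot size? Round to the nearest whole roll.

Daily demand d = 38,300/360 = 106.389; p = 284; 1 − d/p = 0.62539
EPQ = √(2DS / (H(1 − d/p)))
    = √(2 × 38,300 × 350 / (32 × 0.62539)) ≈ 1,157.44

1,157 rolls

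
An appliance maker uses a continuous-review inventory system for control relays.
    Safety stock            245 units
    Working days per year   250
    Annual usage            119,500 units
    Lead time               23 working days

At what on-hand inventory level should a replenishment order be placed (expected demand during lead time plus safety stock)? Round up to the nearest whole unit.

Daily demand d = 119,500 / 250 = 478.000 units/day
Demand during lead time = 478.000 × 23 = 10,994.00
Reorder point = 10,994.00 + 245 = 11,239.00 → round up

11,239 units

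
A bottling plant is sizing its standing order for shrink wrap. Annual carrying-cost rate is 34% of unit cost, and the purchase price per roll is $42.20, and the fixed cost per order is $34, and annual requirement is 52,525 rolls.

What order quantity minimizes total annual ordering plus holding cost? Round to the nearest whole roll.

Holding cost per roll per year: H = 34% × $42.2 = $14.3480
EOQ = √(2DS/H) = √(2 × 52,525 × 34 / 14.348)
    = √(248,933.65) ≈ 498.93

499 rolls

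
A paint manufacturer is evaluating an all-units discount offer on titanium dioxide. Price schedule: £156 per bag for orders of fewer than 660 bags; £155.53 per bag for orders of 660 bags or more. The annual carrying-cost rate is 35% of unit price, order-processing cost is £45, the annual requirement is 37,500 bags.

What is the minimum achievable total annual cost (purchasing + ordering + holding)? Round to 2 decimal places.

£5,852,895.53

H₁ = 35%×£156 = £54.6000;  H₂ = 35%×£155.53 = £54.4355
EOQ₁ = √(2×37,500×45/54.6000) = 248.62  (< 660, feasible at tier 1)
EOQ₂ = √(2×37,500×45/54.4355) = 249.00  (< 660 → use Q = 660 at tier-2 price)
TC(tier 1 (EOQ₁), Q≈248.6) = £5,863,574.79
TC(tier 2, Q≈660.0) = £5,852,895.53
Minimum at tier 2: £5,852,895.53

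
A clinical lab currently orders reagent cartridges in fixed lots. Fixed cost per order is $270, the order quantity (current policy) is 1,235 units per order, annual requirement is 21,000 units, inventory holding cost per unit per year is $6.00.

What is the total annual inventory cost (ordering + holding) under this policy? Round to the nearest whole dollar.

$8,296

Ordering: D/Q × S = 21,000/1,235 × $270 = $4,591.09
Holding:  Q/2 × H = 1,235/2 × $6 = $3,705.00
Total = $4,591.09 + $3,705.00 = $8,296.09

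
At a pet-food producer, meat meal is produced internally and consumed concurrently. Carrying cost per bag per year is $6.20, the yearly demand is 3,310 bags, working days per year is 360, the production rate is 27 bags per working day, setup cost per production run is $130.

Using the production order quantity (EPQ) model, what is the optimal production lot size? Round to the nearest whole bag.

Daily demand d = 3,310/360 = 9.194; p = 27; 1 − d/p = 0.65947
EPQ = √(2DS / (H(1 − d/p)))
    = √(2 × 3,310 × 130 / (6.2 × 0.65947)) ≈ 458.78

459 bags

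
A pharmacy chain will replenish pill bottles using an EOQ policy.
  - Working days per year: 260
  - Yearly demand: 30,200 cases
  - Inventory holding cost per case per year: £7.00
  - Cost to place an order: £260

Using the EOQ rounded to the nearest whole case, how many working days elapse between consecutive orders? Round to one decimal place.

12.9 days

EOQ = √(2DS/H) = √(2 × 30,200 × 260 / 7)
    = √(2,243,428.57) ≈ 1,497.81 → Q = 1,498 cases
Cycle time = (working days × Q)/D = (260 × 1,498) / 30,200 = 12.897 days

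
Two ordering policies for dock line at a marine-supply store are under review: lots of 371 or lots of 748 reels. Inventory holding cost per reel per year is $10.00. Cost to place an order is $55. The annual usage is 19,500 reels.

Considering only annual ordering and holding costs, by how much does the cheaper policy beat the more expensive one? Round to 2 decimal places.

$427.99

Annual cost at Q: ordering D·S/Q plus holding Q·H/2.
TC(371) = (19,500/371)×55 + (371/2)×10 = $4,745.84
TC(748) = (19,500/748)×55 + (748/2)×10 = $5,173.82
Cheaper: Q = 371.  Difference = $427.99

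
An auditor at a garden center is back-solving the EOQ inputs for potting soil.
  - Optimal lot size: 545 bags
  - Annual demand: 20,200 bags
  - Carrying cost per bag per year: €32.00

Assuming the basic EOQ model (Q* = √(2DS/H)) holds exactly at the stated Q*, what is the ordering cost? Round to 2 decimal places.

EOQ relation: Q² = 2DS/H, so rearrange for the unknown.
S = Q²H / (2D) = 545² × 32 / (2 × 20,200) = 235.2673

€235.27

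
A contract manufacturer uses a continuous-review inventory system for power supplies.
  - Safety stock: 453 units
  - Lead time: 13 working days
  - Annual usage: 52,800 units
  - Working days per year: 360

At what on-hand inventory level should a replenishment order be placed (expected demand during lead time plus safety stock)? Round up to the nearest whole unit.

Daily demand d = 52,800 / 360 = 146.667 units/day
Demand during lead time = 146.667 × 13 = 1,906.67
Reorder point = 1,906.67 + 453 = 2,359.67 → round up

2,360 units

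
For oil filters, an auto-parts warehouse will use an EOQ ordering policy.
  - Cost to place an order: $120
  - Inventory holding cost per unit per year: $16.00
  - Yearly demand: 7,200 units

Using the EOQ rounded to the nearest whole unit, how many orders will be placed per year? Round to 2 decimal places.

EOQ = √(2DS/H) = √(2 × 7,200 × 120 / 16)
    = √(108,000.00) ≈ 328.63 → Q = 329
N = D/Q = 7,200/329 ≈ 21.884 orders/yr

21.88 orders per year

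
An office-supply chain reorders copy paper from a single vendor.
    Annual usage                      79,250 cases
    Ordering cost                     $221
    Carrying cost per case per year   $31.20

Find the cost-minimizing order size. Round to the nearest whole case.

1,060 cases

Q* = √(2·D·S / H) = √(2·79,250·221 / 31.2) = √1,122,708.3 ≈ 1,059.58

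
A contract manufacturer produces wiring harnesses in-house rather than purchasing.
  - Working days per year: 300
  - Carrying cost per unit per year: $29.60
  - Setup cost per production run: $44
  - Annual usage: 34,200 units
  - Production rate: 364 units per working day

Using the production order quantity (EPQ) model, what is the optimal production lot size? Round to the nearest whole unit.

Daily demand d = 34,200/300 = 114.000; p = 364; 1 − d/p = 0.68681
EPQ = √(2DS / (H(1 − d/p)))
    = √(2 × 34,200 × 44 / (29.6 × 0.68681)) ≈ 384.76

385 units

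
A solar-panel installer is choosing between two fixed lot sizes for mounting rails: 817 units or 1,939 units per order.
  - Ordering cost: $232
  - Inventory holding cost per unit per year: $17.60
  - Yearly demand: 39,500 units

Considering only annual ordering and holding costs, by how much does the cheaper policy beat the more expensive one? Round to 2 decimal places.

For each Q, cost = (D/Q)·S + (Q/2)·H.
TC(817) = (39,500/817)×232 + (817/2)×17.6 = $18,406.25
TC(1,939) = (39,500/1,939)×232 + (1,939/2)×17.6 = $21,789.35
Cheaper: Q = 817.  Difference = $3,383.10

$3,383.10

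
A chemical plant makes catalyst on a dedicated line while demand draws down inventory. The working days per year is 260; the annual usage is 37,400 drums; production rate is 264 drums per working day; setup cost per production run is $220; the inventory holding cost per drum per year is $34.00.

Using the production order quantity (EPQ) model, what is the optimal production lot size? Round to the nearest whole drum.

1,031 drums

d = 37,400/260 = 143.8462 drums/day;  effective holding cost H(1 − d/p) = 34·(1 − 143.8462/264) = 15.47436
Q* = √(2DS / H_eff) = √(2·37,400·220 / 15.47436) ≈ 1,031.23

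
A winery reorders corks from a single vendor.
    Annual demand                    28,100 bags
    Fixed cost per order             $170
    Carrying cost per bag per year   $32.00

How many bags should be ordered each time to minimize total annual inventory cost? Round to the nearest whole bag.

Optimal lot size Q* = (2 × 28,100 × $170 / $32)^½ ≈ 546.41

546 bags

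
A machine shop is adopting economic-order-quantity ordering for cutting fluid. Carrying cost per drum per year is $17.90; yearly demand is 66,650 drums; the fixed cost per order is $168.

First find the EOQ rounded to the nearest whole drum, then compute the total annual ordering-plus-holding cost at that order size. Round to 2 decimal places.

$20,021.48

EOQ = √(2DS/H) = √(2 × 66,650 × 168 / 17.9)
    = √(1,251,083.80) ≈ 1,118.52 → Q = 1,119 drums
Annual ordering cost = (D/Q)·S = (66,650/1,119) × 168 = $10,006.43
Annual holding cost  = (Q/2)·H = (1,119/2) × 17.9 = $10,015.05
Total = $10,006.43 + $10,015.05 = $20,021.48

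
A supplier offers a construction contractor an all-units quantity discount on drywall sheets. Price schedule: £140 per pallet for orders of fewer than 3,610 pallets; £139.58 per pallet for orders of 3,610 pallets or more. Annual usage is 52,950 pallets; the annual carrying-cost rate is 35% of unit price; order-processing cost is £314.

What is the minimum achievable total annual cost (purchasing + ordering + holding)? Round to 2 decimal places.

H₁ = 35%×£140 = £49.0000;  H₂ = 35%×£139.58 = £48.8530
EOQ₁ = √(2×52,950×314/49.0000) = 823.79  (< 3,610, feasible at tier 1)
EOQ₂ = √(2×52,950×314/48.8530) = 825.03  (< 3,610 → use Q = 3,610 at tier-2 price)
TC(tier 1 (EOQ₁), Q≈823.8) = £7,453,365.55
TC(tier 2, Q≈3,610.0) = £7,483,546.29
Minimum at tier 1 (EOQ₁): £7,453,365.55

£7,453,365.55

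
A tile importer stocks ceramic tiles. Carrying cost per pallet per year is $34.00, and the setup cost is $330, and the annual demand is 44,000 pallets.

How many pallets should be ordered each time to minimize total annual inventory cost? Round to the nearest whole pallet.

Q* = √(2·D·S / H) = √(2·44,000·330 / 34) = √854,117.6 ≈ 924.18

924 pallets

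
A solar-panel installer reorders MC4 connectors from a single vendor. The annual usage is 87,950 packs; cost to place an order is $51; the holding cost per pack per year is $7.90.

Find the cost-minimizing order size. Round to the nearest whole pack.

EOQ = √(2DS/H) = √(2 × 87,950 × 51 / 7.9)
    = √(1,135,556.96) ≈ 1,065.63

1,066 packs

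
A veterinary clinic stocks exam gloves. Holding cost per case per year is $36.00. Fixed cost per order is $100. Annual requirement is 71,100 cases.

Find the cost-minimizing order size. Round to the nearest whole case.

Q* = √(2·D·S / H) = √(2·71,100·100 / 36) = √395,000.0 ≈ 628.49

628 cases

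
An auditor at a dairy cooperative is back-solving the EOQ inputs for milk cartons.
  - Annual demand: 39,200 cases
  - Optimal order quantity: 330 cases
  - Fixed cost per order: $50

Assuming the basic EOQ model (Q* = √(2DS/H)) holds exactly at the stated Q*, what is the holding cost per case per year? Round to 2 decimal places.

From Q* = √(2DS/H) ⇒ Q*² = 2DS/H.
H = 2DS / Q² = 2 × 39,200 × 50 / 330² = 35.9963

$36.00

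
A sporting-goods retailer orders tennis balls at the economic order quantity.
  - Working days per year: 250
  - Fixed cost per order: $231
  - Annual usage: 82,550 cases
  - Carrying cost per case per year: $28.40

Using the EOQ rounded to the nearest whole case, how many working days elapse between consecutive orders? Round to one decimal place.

Q* = √(2·D·S / H) = √(2·82,550·231 / 28.4) = √1,342,890.8 ≈ 1,158.83 → Q = 1,159 cases
T = Q/D × 250 days = 1,159/82,550 × 250 = 3.510 days

3.5 days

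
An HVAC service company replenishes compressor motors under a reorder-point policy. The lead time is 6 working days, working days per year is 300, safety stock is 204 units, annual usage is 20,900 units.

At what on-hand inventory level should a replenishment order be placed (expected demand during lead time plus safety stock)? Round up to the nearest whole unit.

622 units

Daily demand d = 20,900 / 300 = 69.667 units/day
Demand during lead time = 69.667 × 6 = 418.00
Reorder point = 418.00 + 204 = 622.00 → round up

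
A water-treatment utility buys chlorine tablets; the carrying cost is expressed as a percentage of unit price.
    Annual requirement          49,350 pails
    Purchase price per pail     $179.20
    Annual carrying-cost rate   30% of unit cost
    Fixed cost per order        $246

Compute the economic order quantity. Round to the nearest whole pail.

672 pails

H = i·C = 0.3 × $179.2 = $53.7600 per pail-year
2DS/H = 2·49,350·246/53.76 = 451,640.62
EOQ = √451,640.62 ≈ 672.04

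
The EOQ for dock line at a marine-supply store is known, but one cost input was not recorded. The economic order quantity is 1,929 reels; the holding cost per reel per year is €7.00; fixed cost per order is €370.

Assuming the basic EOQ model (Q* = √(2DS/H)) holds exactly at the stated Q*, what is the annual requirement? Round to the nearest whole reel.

Since Q* = (2DS/H)^½, squaring gives Q*²·H = 2DS.
D = Q²H / (2S) = 1,929² × 7 / (2 × 370) = 35,199.04

35,199 reels per year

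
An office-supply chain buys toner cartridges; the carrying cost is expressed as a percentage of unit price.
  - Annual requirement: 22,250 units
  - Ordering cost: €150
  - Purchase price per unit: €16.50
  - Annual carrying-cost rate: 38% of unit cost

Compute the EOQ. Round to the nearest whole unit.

1,032 units

H = i·C = 0.38 × €16.5 = €6.2700 per unit-year
Q* = √(2·D·S / H) = √(2·22,250·150 / 6.27) = √1,064,593.3 ≈ 1,031.79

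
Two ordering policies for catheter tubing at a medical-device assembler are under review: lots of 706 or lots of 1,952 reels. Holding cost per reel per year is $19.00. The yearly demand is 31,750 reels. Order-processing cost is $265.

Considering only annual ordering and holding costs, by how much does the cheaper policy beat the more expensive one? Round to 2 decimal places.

$4,229.83

For each Q, cost = (D/Q)·S + (Q/2)·H.
TC(706) = (31,750/706)×265 + (706/2)×19 = $18,624.49
TC(1,952) = (31,750/1,952)×265 + (1,952/2)×19 = $22,854.32
Cheaper: Q = 706.  Difference = $4,229.83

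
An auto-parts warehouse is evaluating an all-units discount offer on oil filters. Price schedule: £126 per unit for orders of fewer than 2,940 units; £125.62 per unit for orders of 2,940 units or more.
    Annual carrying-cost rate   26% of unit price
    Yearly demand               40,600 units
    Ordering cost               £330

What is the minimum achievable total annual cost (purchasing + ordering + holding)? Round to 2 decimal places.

£5,145,228.31

H₁ = 26%×£126 = £32.7600;  H₂ = 26%×£125.62 = £32.6612
EOQ₁ = √(2×40,600×330/32.7600) = 904.41  (< 2,940, feasible at tier 1)
EOQ₂ = √(2×40,600×330/32.6612) = 905.77  (< 2,940 → use Q = 2,940 at tier-2 price)
TC(tier 1 (EOQ₁), Q≈904.4) = £5,145,228.31
TC(tier 2, Q≈2,940.0) = £5,152,741.11
Minimum at tier 1 (EOQ₁): £5,145,228.31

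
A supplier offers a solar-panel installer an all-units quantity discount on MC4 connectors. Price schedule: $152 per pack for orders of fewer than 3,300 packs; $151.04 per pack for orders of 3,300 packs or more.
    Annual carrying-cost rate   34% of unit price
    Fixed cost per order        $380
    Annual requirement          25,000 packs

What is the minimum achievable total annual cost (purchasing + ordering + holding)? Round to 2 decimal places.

$3,831,335.60

H₁ = 34%×$152 = $51.6800;  H₂ = 34%×$151.04 = $51.3536
EOQ₁ = √(2×25,000×380/51.6800) = 606.34  (< 3,300, feasible at tier 1)
EOQ₂ = √(2×25,000×380/51.3536) = 608.26  (< 3,300 → use Q = 3,300 at tier-2 price)
TC(tier 1 (EOQ₁), Q≈606.3) = $3,831,335.60
TC(tier 2, Q≈3,300.0) = $3,863,612.23
Minimum at tier 1 (EOQ₁): $3,831,335.60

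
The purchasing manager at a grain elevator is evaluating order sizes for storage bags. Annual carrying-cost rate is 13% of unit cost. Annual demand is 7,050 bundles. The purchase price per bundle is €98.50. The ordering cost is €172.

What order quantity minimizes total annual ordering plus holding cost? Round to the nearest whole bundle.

H = i·C = 0.13 × €98.5 = €12.8050 per bundle-year
2DS/H = 2·7,050·172/12.805 = 189,394.77
EOQ = √189,394.77 ≈ 435.20

435 bundles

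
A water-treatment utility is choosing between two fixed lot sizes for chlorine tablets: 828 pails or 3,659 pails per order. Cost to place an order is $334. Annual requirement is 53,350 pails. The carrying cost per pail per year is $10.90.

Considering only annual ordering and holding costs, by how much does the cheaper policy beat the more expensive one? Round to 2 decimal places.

Annual cost at Q: ordering D·S/Q plus holding Q·H/2.
TC(828) = (53,350/828)×334 + (828/2)×10.9 = $26,033.01
TC(3,659) = (53,350/3,659)×334 + (3,659/2)×10.9 = $24,811.43
|ΔTC| = |$26,033.01 − $24,811.43| = $1,221.58

$1,221.58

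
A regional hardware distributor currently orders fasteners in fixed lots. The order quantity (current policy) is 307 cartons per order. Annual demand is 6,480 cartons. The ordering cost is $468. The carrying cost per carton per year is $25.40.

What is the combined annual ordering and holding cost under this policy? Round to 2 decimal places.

$13,777.21

Orders/yr = 6,480/307 = 21.107; ordering cost = 21.107 × $468 = $9,878.31
Average inventory = 307/2 = 153.5; holding cost = 153.5 × $25.4 = $3,898.90
Total = $9,878.31 + $3,898.90 = $13,777.21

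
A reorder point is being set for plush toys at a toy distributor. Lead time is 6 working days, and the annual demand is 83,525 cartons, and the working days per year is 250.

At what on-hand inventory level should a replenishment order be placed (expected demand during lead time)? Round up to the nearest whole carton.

Daily demand d = 83,525 / 250 = 334.100 cartons/day
Demand during lead time = 334.100 × 6 = 2,004.60
Reorder point = 2,004.60 → round up

2,005 cartons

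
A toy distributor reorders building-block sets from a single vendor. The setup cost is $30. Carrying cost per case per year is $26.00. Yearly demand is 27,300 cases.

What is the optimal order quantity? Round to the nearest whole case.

251 cases

EOQ = √(2DS/H) = √(2 × 27,300 × 30 / 26)
    = √(63,000.00) ≈ 251.00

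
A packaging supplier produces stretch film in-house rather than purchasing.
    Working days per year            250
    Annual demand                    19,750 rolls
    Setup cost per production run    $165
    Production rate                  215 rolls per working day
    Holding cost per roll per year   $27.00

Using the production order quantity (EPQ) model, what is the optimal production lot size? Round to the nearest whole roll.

Daily demand d = 19,750/250 = 79.000; p = 215; 1 − d/p = 0.63256
EPQ = √(2DS / (H(1 − d/p)))
    = √(2 × 19,750 × 165 / (27 × 0.63256)) ≈ 617.74

618 rolls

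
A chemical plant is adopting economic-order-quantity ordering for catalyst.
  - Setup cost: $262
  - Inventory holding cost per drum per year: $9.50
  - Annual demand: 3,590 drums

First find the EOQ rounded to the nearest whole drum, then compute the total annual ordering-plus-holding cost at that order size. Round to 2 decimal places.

Optimal lot size Q* = (2 × 3,590 × $262 / $9.5)^½ ≈ 444.99 → Q = 445 drums
Orders/yr = 3,590/445 = 8.067; ordering cost = 8.067 × $262 = $2,113.66
Average inventory = 445/2 = 222.5; holding cost = 222.5 × $9.5 = $2,113.75
Total = $2,113.66 + $2,113.75 = $4,227.41

$4,227.41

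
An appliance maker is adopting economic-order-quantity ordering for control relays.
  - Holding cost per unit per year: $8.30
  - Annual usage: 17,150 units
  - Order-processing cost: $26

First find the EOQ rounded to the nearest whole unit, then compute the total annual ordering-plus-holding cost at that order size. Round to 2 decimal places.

$2,720.65

Q* = √(2·D·S / H) = √(2·17,150·26 / 8.3) = √107,445.8 ≈ 327.79 → Q = 328 units
Ordering: D/Q × S = 17,150/328 × $26 = $1,359.45
Holding:  Q/2 × H = 328/2 × $8.3 = $1,361.20
Total = $1,359.45 + $1,361.20 = $2,720.65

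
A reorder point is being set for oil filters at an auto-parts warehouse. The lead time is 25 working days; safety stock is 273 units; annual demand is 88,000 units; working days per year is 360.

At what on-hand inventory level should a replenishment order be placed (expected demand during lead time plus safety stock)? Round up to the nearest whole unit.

6,385 units

Daily demand d = 88,000 / 360 = 244.444 units/day
Demand during lead time = 244.444 × 25 = 6,111.11
Reorder point = 6,111.11 + 273 = 6,384.11 → round up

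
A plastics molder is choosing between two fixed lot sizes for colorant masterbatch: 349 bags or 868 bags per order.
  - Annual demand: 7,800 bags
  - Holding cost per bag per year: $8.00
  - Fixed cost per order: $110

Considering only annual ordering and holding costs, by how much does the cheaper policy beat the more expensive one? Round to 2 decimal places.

Annual cost at Q: ordering D·S/Q plus holding Q·H/2.
TC(349) = (7,800/349)×110 + (349/2)×8 = $3,854.45
TC(868) = (7,800/868)×110 + (868/2)×8 = $4,460.48
Cheaper: Q = 349.  Difference = $606.03

$606.03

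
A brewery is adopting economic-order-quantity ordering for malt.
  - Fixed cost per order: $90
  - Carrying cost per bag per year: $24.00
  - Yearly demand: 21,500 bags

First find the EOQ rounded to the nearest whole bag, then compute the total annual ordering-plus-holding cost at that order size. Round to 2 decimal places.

$9,637.43

2DS/H = 2·21,500·90/24 = 161,250.00
EOQ = √161,250.00 ≈ 401.56 → Q = 402 bags
Ordering: D/Q × S = 21,500/402 × $90 = $4,813.43
Holding:  Q/2 × H = 402/2 × $24 = $4,824.00
Total = $4,813.43 + $4,824.00 = $9,637.43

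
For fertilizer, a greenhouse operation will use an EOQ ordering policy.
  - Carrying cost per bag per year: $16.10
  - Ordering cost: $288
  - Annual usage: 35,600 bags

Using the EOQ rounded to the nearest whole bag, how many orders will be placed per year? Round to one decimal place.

Q* = √(2·D·S / H) = √(2·35,600·288 / 16.1) = √1,273,639.8 ≈ 1,128.56 → Q = 1,129
Orders per year = D/Q = 35,600 / 1,129 = 31.532

31.5 orders per year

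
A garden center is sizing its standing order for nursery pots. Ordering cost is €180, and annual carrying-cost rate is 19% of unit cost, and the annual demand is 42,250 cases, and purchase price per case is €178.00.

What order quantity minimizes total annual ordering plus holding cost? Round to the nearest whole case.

671 cases

H = i·C = 0.19 × €178 = €33.8200 per case-year
EOQ = √(2DS/H) = √(2 × 42,250 × 180 / 33.82)
    = √(449,733.89) ≈ 670.62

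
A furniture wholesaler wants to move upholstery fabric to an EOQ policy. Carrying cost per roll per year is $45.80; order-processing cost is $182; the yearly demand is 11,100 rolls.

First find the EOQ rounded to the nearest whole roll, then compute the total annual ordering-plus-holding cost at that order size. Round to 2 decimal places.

Q* = √(2·D·S / H) = √(2·11,100·182 / 45.8) = √88,218.3 ≈ 297.02 → Q = 297 rolls
Annual ordering cost = (D/Q)·S = (11,100/297) × 182 = $6,802.02
Annual holding cost  = (Q/2)·H = (297/2) × 45.8 = $6,801.30
Total = $6,802.02 + $6,801.30 = $13,603.32

$13,603.32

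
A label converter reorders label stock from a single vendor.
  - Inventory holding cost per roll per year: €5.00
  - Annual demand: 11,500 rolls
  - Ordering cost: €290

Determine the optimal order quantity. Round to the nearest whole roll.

1,155 rolls

EOQ = √(2DS/H) = √(2 × 11,500 × 290 / 5)
    = √(1,334,000.00) ≈ 1,154.99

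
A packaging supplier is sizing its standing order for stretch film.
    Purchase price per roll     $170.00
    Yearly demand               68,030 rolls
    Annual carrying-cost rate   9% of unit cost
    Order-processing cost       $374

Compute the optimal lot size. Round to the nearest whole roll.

1,824 rolls

Holding cost per roll per year: H = 9% × $170 = $15.3000
EOQ = √(2DS/H) = √(2 × 68,030 × 374 / 15.3)
    = √(3,325,911.11) ≈ 1,823.71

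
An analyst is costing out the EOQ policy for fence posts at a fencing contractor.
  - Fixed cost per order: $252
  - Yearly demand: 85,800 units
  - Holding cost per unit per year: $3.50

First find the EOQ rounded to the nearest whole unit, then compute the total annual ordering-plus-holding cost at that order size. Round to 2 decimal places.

$12,302.49

Q* = √(2·D·S / H) = √(2·85,800·252 / 3.5) = √12,355,200.0 ≈ 3,515.00 → Q = 3,515 units
Orders/yr = 85,800/3,515 = 24.410; ordering cost = 24.410 × $252 = $6,151.24
Average inventory = 3,515/2 = 1757.5; holding cost = 1757.5 × $3.5 = $6,151.25
Total = $6,151.24 + $6,151.25 = $12,302.49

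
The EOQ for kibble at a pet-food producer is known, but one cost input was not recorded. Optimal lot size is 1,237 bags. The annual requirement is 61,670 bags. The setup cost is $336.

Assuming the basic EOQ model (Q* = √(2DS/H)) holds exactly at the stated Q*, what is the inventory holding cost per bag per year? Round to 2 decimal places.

$27.08

EOQ relation: Q² = 2DS/H, so rearrange for the unknown.
H = 2DS / Q² = 2 × 61,670 × 336 / 1,237² = 27.0834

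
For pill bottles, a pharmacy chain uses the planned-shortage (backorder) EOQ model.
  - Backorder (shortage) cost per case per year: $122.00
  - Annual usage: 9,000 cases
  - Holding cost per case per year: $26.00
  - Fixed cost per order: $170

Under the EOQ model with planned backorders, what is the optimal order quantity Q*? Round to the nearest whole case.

Q* = √(2DS/H) · √((H + b)/b)
   = √(2 × 9,000 × 170 / 26) · √((26 + 122) / 122)
   = 343.063 × 1.1014 ≈ 377.85

378 cases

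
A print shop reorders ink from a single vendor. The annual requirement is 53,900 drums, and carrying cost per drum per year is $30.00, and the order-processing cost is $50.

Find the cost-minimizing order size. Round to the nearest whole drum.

Optimal lot size Q* = (2 × 53,900 × $50 / $30)^½ ≈ 423.87

424 drums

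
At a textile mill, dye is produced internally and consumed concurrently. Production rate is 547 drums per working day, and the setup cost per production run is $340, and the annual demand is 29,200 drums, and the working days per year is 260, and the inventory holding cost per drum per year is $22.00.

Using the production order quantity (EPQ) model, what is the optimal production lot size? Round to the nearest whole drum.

Daily demand d = 29,200/260 = 112.308; p = 547; 1 − d/p = 0.79468
EPQ = √(2DS / (H(1 − d/p)))
    = √(2 × 29,200 × 340 / (22 × 0.79468)) ≈ 1,065.71

1,066 drums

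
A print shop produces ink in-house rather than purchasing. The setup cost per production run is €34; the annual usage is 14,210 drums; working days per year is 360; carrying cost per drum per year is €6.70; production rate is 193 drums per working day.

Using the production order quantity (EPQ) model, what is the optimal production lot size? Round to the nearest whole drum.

Daily demand d = 14,210/360 = 39.472; p = 193; 1 − d/p = 0.79548
EPQ = √(2DS / (H(1 − d/p)))
    = √(2 × 14,210 × 34 / (6.7 × 0.79548)) ≈ 425.79

426 drums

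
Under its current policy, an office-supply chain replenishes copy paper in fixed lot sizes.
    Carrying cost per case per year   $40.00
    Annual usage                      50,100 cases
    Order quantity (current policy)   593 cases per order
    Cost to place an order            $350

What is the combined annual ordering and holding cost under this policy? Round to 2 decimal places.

Orders/yr = 50,100/593 = 84.486; ordering cost = 84.486 × $350 = $29,569.98
Average inventory = 593/2 = 296.5; holding cost = 296.5 × $40 = $11,860.00
Total = $29,569.98 + $11,860.00 = $41,429.98

$41,429.98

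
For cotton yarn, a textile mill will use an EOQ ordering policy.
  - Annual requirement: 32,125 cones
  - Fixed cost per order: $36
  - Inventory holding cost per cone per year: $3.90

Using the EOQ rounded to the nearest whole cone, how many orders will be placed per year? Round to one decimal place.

41.7 orders per year

EOQ = √(2DS/H) = √(2 × 32,125 × 36 / 3.9)
    = √(593,076.92) ≈ 770.11 → Q = 770
Orders per year = D/Q = 32,125 / 770 = 41.721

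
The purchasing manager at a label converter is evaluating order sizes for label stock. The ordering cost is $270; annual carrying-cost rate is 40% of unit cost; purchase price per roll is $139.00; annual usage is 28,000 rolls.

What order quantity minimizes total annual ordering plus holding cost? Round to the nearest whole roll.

521 rolls

Holding cost per roll per year: H = 40% × $139 = $55.6000
Optimal lot size Q* = (2 × 28,000 × $270 / $55.6)^½ ≈ 521.48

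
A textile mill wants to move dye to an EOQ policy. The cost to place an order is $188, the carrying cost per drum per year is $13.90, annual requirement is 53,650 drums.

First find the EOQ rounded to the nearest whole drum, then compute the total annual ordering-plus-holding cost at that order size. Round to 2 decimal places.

$16,745.04

Optimal lot size Q* = (2 × 53,650 × $188 / $13.9)^½ ≈ 1,204.68 → Q = 1,205 drums
Orders/yr = 53,650/1,205 = 44.523; ordering cost = 44.523 × $188 = $8,370.29
Average inventory = 1,205/2 = 602.5; holding cost = 602.5 × $13.9 = $8,374.75
Total = $8,370.29 + $8,374.75 = $16,745.04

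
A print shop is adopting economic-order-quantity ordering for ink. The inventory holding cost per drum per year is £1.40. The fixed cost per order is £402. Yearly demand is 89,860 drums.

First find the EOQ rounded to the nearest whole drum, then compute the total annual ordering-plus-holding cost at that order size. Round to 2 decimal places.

£10,057.16

2DS/H = 2·89,860·402/1.4 = 51,605,314.29
EOQ = √51,605,314.29 ≈ 7,183.68 → Q = 7,184 drums
Annual ordering cost = (D/Q)·S = (89,860/7,184) × 402 = £5,028.36
Annual holding cost  = (Q/2)·H = (7,184/2) × 1.4 = £5,028.80
Total = £5,028.36 + £5,028.80 = £10,057.16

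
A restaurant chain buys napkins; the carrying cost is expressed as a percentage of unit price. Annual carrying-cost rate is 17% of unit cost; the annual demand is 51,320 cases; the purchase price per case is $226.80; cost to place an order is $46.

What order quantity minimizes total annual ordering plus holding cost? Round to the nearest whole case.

Holding cost per case per year: H = 17% × $226.8 = $38.5560
2DS/H = 2·51,320·46/38.556 = 122,456.69
EOQ = √122,456.69 ≈ 349.94

350 cases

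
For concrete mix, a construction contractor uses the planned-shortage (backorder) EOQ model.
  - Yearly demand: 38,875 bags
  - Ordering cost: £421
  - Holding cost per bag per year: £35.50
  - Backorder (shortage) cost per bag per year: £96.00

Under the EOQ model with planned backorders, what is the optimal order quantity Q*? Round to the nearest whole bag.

Basic EOQ = √(2·38,875·421/35.5) = 960.234
Backorder adjustment √((H+b)/b) = √((35.5+96)/96) = 1.1704
Q* = 960.234 × 1.1704 ≈ 1,123.84

1,124 bags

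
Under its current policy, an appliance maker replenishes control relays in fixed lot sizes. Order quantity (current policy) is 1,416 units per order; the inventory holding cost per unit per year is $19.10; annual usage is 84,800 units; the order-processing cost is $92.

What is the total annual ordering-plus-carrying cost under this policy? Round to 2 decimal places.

Orders/yr = 84,800/1,416 = 59.887; ordering cost = 59.887 × $92 = $5,509.60
Average inventory = 1,416/2 = 708; holding cost = 708 × $19.1 = $13,522.80
Total = $5,509.60 + $13,522.80 = $19,032.40

$19,032.40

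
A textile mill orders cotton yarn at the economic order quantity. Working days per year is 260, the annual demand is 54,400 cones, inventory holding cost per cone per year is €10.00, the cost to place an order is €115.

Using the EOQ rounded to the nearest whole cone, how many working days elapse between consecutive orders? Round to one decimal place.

Q* = √(2·D·S / H) = √(2·54,400·115 / 10) = √1,251,200.0 ≈ 1,118.57 → Q = 1,119 cones
T = Q/D × 260 days = 1,119/54,400 × 260 = 5.348 days

5.3 days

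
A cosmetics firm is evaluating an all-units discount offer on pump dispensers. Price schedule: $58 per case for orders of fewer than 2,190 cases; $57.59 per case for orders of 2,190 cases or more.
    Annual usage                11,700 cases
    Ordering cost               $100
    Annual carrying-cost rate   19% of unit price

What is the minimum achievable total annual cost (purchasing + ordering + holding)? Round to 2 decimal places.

H₁ = 19%×$58 = $11.0200;  H₂ = 19%×$57.59 = $10.9421
EOQ₁ = √(2×11,700×100/11.0200) = 460.80  (< 2,190, feasible at tier 1)
EOQ₂ = √(2×11,700×100/10.9421) = 462.44  (< 2,190 → use Q = 2,190 at tier-2 price)
TC(tier 1 (EOQ₁), Q≈460.8) = $683,678.07
TC(tier 2, Q≈2,190.0) = $686,318.85
Minimum at tier 1 (EOQ₁): $683,678.07

$683,678.07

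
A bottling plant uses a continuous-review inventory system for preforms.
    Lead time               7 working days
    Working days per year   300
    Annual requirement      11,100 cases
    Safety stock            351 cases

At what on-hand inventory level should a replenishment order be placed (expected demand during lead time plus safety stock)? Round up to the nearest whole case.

610 cases

Daily demand d = 11,100 / 300 = 37.000 cases/day
Demand during lead time = 37.000 × 7 = 259.00
Reorder point = 259.00 + 351 = 610.00 → round up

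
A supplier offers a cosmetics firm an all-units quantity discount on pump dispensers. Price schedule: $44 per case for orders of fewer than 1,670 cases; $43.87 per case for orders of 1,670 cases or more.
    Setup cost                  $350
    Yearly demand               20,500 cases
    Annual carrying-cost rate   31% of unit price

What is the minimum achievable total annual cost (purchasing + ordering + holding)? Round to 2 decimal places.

H₁ = 31%×$44 = $13.6400;  H₂ = 31%×$43.87 = $13.5997
EOQ₁ = √(2×20,500×350/13.6400) = 1,025.70  (< 1,670, feasible at tier 1)
EOQ₂ = √(2×20,500×350/13.5997) = 1,027.21  (< 1,670 → use Q = 1,670 at tier-2 price)
TC(tier 1 (EOQ₁), Q≈1,025.7) = $915,990.50
TC(tier 2, Q≈1,670.0) = $914,987.16
Minimum at tier 2: $914,987.16

$914,987.16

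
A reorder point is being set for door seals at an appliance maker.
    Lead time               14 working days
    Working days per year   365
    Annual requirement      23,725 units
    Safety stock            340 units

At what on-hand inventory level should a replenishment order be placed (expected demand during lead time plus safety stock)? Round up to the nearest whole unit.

1,250 units

Daily demand d = 23,725 / 365 = 65.000 units/day
Demand during lead time = 65.000 × 14 = 910.00
Reorder point = 910.00 + 340 = 1,250.00 → round up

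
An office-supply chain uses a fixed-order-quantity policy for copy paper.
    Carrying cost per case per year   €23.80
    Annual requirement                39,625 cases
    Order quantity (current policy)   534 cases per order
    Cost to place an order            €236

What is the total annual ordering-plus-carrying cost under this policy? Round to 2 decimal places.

Orders/yr = 39,625/534 = 74.204; ordering cost = 74.204 × €236 = €17,512.17
Average inventory = 534/2 = 267; holding cost = 267 × €23.8 = €6,354.60
Total = €17,512.17 + €6,354.60 = €23,866.77

€23,866.77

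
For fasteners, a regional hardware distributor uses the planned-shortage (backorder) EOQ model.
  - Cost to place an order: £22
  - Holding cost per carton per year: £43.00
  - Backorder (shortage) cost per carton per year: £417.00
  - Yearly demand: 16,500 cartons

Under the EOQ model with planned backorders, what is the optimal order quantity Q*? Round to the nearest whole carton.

Basic EOQ = √(2·16,500·22/43) = 129.937
Backorder adjustment √((H+b)/b) = √((43+417)/417) = 1.0503
Q* = 129.937 × 1.0503 ≈ 136.47

136 cartons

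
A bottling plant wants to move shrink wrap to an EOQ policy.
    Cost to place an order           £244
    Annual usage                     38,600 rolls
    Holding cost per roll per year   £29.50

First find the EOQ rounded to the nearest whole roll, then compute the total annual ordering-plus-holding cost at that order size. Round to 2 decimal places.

EOQ = √(2DS/H) = √(2 × 38,600 × 244 / 29.5)
    = √(638,535.59) ≈ 799.08 → Q = 799 rolls
Ordering: D/Q × S = 38,600/799 × £244 = £11,787.73
Holding:  Q/2 × H = 799/2 × £29.5 = £11,785.25
Total = £11,787.73 + £11,785.25 = £23,572.98

£23,572.98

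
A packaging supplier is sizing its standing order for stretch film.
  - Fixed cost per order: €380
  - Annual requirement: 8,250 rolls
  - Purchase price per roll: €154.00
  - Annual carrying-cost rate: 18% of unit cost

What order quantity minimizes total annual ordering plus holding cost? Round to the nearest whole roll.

476 rolls

Holding cost per roll per year: H = 18% × €154 = €27.7200
Optimal lot size Q* = (2 × 8,250 × €380 / €27.72)^½ ≈ 475.59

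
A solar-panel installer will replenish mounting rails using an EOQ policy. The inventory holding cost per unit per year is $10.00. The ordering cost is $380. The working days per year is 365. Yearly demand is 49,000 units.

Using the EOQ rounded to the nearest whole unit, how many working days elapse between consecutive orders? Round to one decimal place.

EOQ = √(2DS/H) = √(2 × 49,000 × 380 / 10)
    = √(3,724,000.00) ≈ 1,929.77 → Q = 1,930 units
Cycle time = (working days × Q)/D = (365 × 1,930) / 49,000 = 14.377 days

14.4 days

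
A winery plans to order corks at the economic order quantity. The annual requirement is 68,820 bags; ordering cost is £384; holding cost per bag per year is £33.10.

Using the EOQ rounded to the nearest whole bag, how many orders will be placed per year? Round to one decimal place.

54.4 orders per year

Q* = √(2·D·S / H) = √(2·68,820·384 / 33.1) = √1,596,790.3 ≈ 1,263.64 → Q = 1,264
N = D/Q = 68,820/1,264 ≈ 54.446 orders/yr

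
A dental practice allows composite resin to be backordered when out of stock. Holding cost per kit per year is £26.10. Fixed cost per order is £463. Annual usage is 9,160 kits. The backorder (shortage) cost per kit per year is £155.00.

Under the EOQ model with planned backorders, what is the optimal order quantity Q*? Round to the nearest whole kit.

616 kits

Q* = √(2DS/H) · √((H + b)/b)
   = √(2 × 9,160 × 463 / 26.1) · √((26.1 + 155) / 155)
   = 570.076 × 1.0809 ≈ 616.21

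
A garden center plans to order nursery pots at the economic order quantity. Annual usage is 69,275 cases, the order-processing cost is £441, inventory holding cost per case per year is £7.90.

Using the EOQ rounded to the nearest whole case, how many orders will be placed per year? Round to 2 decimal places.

EOQ = √(2DS/H) = √(2 × 69,275 × 441 / 7.9)
    = √(7,734,246.84) ≈ 2,781.05 → Q = 2,781
Orders per year = D/Q = 69,275 / 2,781 = 24.910

24.91 orders per year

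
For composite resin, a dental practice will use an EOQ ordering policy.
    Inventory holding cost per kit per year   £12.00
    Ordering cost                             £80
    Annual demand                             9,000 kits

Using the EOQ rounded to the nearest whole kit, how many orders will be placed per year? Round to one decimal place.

26.0 orders per year

Optimal lot size Q* = (2 × 9,000 × £80 / £12)^½ ≈ 346.41 → Q = 346
N = D/Q = 9,000/346 ≈ 26.012 orders/yr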